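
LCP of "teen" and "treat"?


Word 1: "teen"
Word 2: "treat"
Comparing from start:
  Pos 0: 't' == 't'
  Pos 1: 'e' != 'r' (stop)
LCP = "t" (length 1)


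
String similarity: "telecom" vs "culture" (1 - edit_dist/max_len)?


Word 1: "telecom" (length 7)
Word 2: "culture" (length 7)
One optimal edit sequence:
  1. substitute 't' -> 'c'  (+1)
  2. substitute 'e' -> 'u'  (+1)
  3. keep 'l'
  4. substitute 'e' -> 't'  (+1)
  5. substitute 'c' -> 'u'  (+1)
  6. substitute 'o' -> 'r'  (+1)
  7. substitute 'm' -> 'e'  (+1)
Edit distance = 6
Max length = max(7, 7) = 7
Similarity = 1 - 6/7
= 0.1429


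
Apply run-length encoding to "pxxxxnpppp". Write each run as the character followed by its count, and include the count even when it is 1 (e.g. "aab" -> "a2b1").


String: "pxxxxnpppp"
Scanning for consecutive runs:
  'p' x 1
  'x' x 4
  'n' x 1
  'p' x 4
RLE = "p1x4n1p4"


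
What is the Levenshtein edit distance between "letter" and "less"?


Word 1: "letter" (length 6)
Word 2: "less" (length 4)
One optimal edit sequence (insert/delete/substitute each cost 1):
  1. keep 'l'
  2. keep 'e'
  3. delete 't'  (+1)
  4. delete 't'  (+1)
  5. substitute 'e' -> 's'  (+1)
  6. substitute 'r' -> 's'  (+1)
Total edit operations: 4
Edit distance = 4


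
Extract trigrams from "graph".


Word: "graph" (length 5)
Number of trigrams = 5 - 3 + 1 = 3
  Position 0: "gra"
  Position 1: "rap"
  Position 2: "aph"
Trigrams = "gra", "rap", "aph"


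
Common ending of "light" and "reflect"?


Word 1: "light"
Word 2: "reflect"
Comparing from end:
  Pos -1: 't' == 't'
  Pos -2: 'h' != 'c' (stop)
LCS = "t" (length 1)


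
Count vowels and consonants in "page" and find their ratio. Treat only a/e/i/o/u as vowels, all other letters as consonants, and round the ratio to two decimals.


Word: "page"
Vowels (a,e,i,o,u): 2
Consonants: 2
Ratio = 2/2
= 1.00


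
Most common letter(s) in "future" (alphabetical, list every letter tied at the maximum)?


Word: "future"
Letter counts:
  'e': 1
  'f': 1
  'r': 1
  't': 1
  'u': 2
Maximum count = 2
Most frequent = 'u' (2 times each)


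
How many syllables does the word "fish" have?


Word: "fish"
Syllable breakdown: fish
Counting: 1 part
= 1 syllable


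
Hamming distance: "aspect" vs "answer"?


Comparing character by character (same length = 6):
  Pos 0: 'a' vs 'a' =
  Pos 1: 's' vs 'n' !=
  Pos 2: 'p' vs 's' !=
  Pos 3: 'e' vs 'w' !=
  Pos 4: 'c' vs 'e' !=
  Pos 5: 't' vs 'r' !=
Hamming distance = 5


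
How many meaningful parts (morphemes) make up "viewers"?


Word: "viewers"
Morphemes: view + -er + -s
Each morpheme carries meaning
= 3 morphemes


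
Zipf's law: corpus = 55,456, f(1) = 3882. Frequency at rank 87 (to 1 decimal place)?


Zipf's law: f(r) = f(1) / r
f(1) = 3882
f(87) = 3882 / 87
= 44.6 occurrences


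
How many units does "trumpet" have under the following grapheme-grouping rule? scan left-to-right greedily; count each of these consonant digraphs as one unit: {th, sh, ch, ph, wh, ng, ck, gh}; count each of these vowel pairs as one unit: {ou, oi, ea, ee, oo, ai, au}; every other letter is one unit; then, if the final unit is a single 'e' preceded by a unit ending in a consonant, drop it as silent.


Word: "trumpet" (7 letters)
Left-to-right scan:
  (1) 't' (letter)
  (2) 'r' (letter)
  (3) 'u' (letter)
  (4) 'm' (letter)
  (5) 'p' (letter)
  (6) 'e' (letter)
  (7) 't' (letter)
Units from scan: 7
Sound units = 7 units


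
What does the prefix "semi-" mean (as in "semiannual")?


Prefix: semi-
Example: semiannual (semi- + annual)
Meaning = half


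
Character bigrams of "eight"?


Word: "eight" (length 5)
Number of bigrams = 5 - 2 + 1 = 4
  Position 0: "ei"
  Position 1: "ig"
  Position 2: "gh"
  Position 3: "ht"
Bigrams = "ei", "ig", "gh", "ht"


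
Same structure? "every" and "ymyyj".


Pattern of "every": [0, 1, 0, 2, 3]
Pattern of "ymyyj": [0, 1, 0, 0, 2]
Patterns do not match
Same pattern = No


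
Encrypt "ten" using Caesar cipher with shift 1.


Word: "ten"
Shift: 1
Each letter → (letter + shift) mod 26:
  't' (19) + 1 = 20 → 'u'
  'e' (4) + 1 = 5 → 'f'
  'n' (13) + 1 = 14 → 'o'
Result = "ufo"


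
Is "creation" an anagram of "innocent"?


Word 1: "innocent" → sorted: ceinnnot
Word 2: "creation" → sorted: aceinort
Same letters? ceinnnot != aceinort
Anagram = No


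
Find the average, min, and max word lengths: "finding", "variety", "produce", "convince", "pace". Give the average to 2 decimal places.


Lengths: "finding"=7, "variety"=7, "produce"=7, "convince"=8, "pace"=4
Sum = 33, Count = 5
Average = 33/5 = 6.60
= avg=6.60, min=4, max=8


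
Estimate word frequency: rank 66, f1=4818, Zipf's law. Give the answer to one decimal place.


Zipf's law: f(r) = f(1) / r
f(1) = 4818
f(66) = 4818 / 66
= 73.0 occurrences


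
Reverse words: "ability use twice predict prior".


Original: "ability use twice predict prior"
Words (1..n): ability | use | twice | predict | prior
Reversed (n..1): prior | predict | twice | use | ability
Result = "prior predict twice use ability"


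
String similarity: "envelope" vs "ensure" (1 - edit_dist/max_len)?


Word 1: "envelope" (length 8)
Word 2: "ensure" (length 6)
One optimal edit sequence:
  1. keep 'e'
  2. keep 'n'
  3. delete 'v'  (+1)
  4. delete 'e'  (+1)
  5. substitute 'l' -> 's'  (+1)
  6. substitute 'o' -> 'u'  (+1)
  7. substitute 'p' -> 'r'  (+1)
  8. keep 'e'
Edit distance = 5
Max length = max(8, 6) = 8
Similarity = 1 - 5/8
= 0.3750


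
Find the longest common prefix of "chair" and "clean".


Word 1: "chair"
Word 2: "clean"
Comparing from start:
  Pos 0: 'c' == 'c'
  Pos 1: 'h' != 'l' (stop)
LCP = "c" (length 1)


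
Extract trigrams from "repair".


Word: "repair" (length 6)
Number of trigrams = 6 - 3 + 1 = 4
  Position 0: "rep"
  Position 1: "epa"
  Position 2: "pai"
  Position 3: "air"
Trigrams = "rep", "epa", "pai", "air"


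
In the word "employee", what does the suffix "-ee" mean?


Suffix: -ee
As in: employee -> employ + -ee
Meaning = one who receives


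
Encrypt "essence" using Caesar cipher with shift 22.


Word: "essence"
Shift: 22
Each letter → (letter + shift) mod 26:
  'e' (4) + 22 = 0 → 'a'
  's' (18) + 22 = 14 → 'o'
  's' (18) + 22 = 14 → 'o'
  'e' (4) + 22 = 0 → 'a'
  'n' (13) + 22 = 9 → 'j'
  'c' (2) + 22 = 24 → 'y'
  'e' (4) + 22 = 0 → 'a'
Result = "aooajya"


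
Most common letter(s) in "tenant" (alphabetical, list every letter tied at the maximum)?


Word: "tenant"
Letter counts:
  'a': 1
  'e': 1
  'n': 2
  't': 2
Maximum count = 2
Most frequent = 'n', 't' (2 times each)


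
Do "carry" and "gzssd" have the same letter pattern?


Pattern of "carry": [0, 1, 2, 2, 3]
Pattern of "gzssd": [0, 1, 2, 2, 3]
Patterns match
Same pattern = Yes


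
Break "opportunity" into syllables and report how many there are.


Word: "opportunity"
Syllable breakdown: op / por / tu / ni / ty
Counting: 5 parts
= 5 syllables


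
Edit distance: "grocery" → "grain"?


Word 1: "grocery" (length 7)
Word 2: "grain" (length 5)
One optimal edit sequence (insert/delete/substitute each cost 1):
  1. keep 'g'
  2. keep 'r'
  3. delete 'o'  (+1)
  4. delete 'c'  (+1)
  5. substitute 'e' -> 'a'  (+1)
  6. substitute 'r' -> 'i'  (+1)
  7. substitute 'y' -> 'n'  (+1)
Total edit operations: 5
Edit distance = 5


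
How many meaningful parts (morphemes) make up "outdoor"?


Word: "outdoor"
Morphemes: out- / door
Each morpheme carries meaning
= 2 morphemes


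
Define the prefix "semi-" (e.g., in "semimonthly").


Prefix: semi-
As in: semimonthly -> semi- + monthly
Meaning = half


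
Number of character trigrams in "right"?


Word: "right" (length 5)
Number of 3-grams = length - 3 + 1 = 5 - 3 + 1
= 3


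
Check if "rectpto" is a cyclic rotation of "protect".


Word: "protect", Candidate: "rectpto"
Method: check if candidate is substring of word+word
"protectprotect" contains "rectpto"? No
Is rotation = No


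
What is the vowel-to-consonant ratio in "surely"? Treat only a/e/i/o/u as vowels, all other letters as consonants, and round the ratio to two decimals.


Word: "surely"
Vowels (a,e,i,o,u): 2
Consonants: 4
Ratio = 2/4
= 0.50


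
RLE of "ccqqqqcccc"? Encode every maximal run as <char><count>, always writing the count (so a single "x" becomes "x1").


String: "ccqqqqcccc"
Scanning for consecutive runs:
  'c' x 2
  'q' x 4
  'c' x 4
RLE = "c2q4c4"


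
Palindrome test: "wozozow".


Word: "wozozow"
Reversed: "wozozow"
Forward == Backward? wozozow == wozozow
Palindrome = Yes


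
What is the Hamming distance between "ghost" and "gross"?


Comparing character by character (same length = 5):
  Pos 0: 'g' vs 'g' =
  Pos 1: 'h' vs 'r' !=
  Pos 2: 'o' vs 'o' =
  Pos 3: 's' vs 's' =
  Pos 4: 't' vs 's' !=
Hamming distance = 2


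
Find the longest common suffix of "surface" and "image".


Word 1: "surface"
Word 2: "image"
Comparing from end:
  Pos -1: 'e' == 'e'
  Pos -2: 'c' != 'g' (stop)
LCS = "e" (length 1)


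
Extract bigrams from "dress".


Word: "dress" (length 5)
Number of bigrams = 5 - 2 + 1 = 4
  Position 0: "dr"
  Position 1: "re"
  Position 2: "es"
  Position 3: "ss"
Bigrams = "dr", "re", "es", "ss"


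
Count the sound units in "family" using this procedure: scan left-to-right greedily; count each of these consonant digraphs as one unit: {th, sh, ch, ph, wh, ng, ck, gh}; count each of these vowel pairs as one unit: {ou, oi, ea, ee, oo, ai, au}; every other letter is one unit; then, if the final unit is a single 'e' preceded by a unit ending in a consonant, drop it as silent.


Word: "family" (6 letters)
Left-to-right scan:
  1. 'f' (letter)
  2. 'a' (letter)
  3. 'm' (letter)
  4. 'i' (letter)
  5. 'l' (letter)
  6. 'y' (letter)
Units from scan: 6
Sound units = 6 units


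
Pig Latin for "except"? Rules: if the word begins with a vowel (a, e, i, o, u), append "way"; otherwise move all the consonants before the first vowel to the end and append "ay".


Word: "except"
Starts with vowel → add 'way'
Pig Latin = "exceptway"


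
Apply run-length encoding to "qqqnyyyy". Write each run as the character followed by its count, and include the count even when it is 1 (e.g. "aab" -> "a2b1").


String: "qqqnyyyy"
Scanning for consecutive runs:
  'q' x 3
  'n' x 1
  'y' x 4
RLE = "q3n1y4"


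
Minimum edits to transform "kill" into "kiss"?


Word 1: "kill" (length 4)
Word 2: "kiss" (length 4)
One optimal edit sequence (insert/delete/substitute each cost 1):
  1. keep 'k'
  2. keep 'i'
  3. substitute 'l' -> 's'  (+1)
  4. substitute 'l' -> 's'  (+1)
Total edit operations: 2
Edit distance = 2


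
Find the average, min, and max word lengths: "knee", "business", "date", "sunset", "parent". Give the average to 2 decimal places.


Lengths: "knee"=4, "business"=8, "date"=4, "sunset"=6, "parent"=6
Sum = 28, Count = 5
Average = 28/5 = 5.60
= avg=5.60, min=4, max=8


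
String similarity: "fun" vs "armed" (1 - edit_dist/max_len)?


Word 1: "fun" (length 3)
Word 2: "armed" (length 5)
One optimal edit sequence:
  1. insert 'a'  (+1)
  2. insert 'r'  (+1)
  3. substitute 'f' -> 'm'  (+1)
  4. substitute 'u' -> 'e'  (+1)
  5. substitute 'n' -> 'd'  (+1)
Edit distance = 5
Max length = max(3, 5) = 5
Similarity = 1 - 5/5
= 0.0000


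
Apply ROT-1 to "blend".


Word: "blend"
Shift: 1
Each letter → (letter + shift) mod 26:
  'b' (1) + 1 = 2 → 'c'
  'l' (11) + 1 = 12 → 'm'
  'e' (4) + 1 = 5 → 'f'
  'n' (13) + 1 = 14 → 'o'
  'd' (3) + 1 = 4 → 'e'
Result = "cmfoe"


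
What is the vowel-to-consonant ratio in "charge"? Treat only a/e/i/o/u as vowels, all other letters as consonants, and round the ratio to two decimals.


Word: "charge"
Vowels (a,e,i,o,u): 2
Consonants: 4
Ratio = 2/4
= 0.50


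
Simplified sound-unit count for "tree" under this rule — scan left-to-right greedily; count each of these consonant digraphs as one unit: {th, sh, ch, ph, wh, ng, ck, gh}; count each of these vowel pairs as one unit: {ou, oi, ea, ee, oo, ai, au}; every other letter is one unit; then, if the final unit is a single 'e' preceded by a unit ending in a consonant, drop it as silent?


Word: "tree" (4 letters)
Left-to-right scan:
  1. 't' (letter)
  2. 'r' (letter)
  3. 'ee' (vowel-pair)
Units from scan: 3
Sound units = 3 units


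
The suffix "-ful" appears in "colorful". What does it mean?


Suffix: -ful
As in: colorful -> color + -ful
Meaning = full of


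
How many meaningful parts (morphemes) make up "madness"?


Word: "madness"
Morphemes: mad / -ness
Each morpheme carries meaning
= 2 morphemes


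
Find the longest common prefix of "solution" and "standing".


Word 1: "solution"
Word 2: "standing"
Comparing from start:
  Pos 0: 's' == 's'
  Pos 1: 'o' != 't' (stop)
LCP = "s" (length 1)


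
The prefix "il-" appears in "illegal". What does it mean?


Prefix: il-
Example: illegal = il- + legal
Meaning = not


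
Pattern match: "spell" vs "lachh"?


Pattern of "spell": [0, 1, 2, 3, 3]
Pattern of "lachh": [0, 1, 2, 3, 3]
Patterns match
Same pattern = Yes


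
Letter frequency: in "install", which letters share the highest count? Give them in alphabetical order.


Word: "install"
Letter counts:
  'a': 1
  'i': 1
  'l': 2
  'n': 1
  's': 1
  't': 1
Maximum count = 2
Most frequent = 'l' (2 times each)


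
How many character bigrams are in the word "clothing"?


Word: "clothing" (length 8)
Number of 2-grams = length - 2 + 1 = 8 - 2 + 1
= 7


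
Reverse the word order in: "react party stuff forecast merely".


Original: "react party stuff forecast merely"
Words (1..n): react | party | stuff | forecast | merely
Reversed (n..1): merely | forecast | stuff | party | react
Result = "merely forecast stuff party react"


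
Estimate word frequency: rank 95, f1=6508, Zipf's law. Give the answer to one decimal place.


Zipf's law: f(r) = f(1) / r
f(1) = 6508
f(95) = 6508 / 95
= 68.5 occurrences


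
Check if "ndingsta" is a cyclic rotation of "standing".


Word: "standing", Candidate: "ndingsta"
Method: check if candidate is substring of word+word
"standingstanding" contains "ndingsta"? Yes
Is rotation = Yes


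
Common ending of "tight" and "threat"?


Word 1: "tight"
Word 2: "threat"
Comparing from end:
  Pos -1: 't' == 't'
  Pos -2: 'h' != 'a' (stop)
LCS = "t" (length 1)


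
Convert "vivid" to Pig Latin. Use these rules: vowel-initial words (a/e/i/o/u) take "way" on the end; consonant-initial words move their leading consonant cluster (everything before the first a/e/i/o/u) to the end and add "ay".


Word: "vivid"
Starts with consonant(s) → move to end, add 'ay'
Consonant cluster: "v"
Pig Latin = "ividvay"


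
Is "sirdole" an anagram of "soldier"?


Word 1: "soldier" → sorted: deilors
Word 2: "sirdole" → sorted: deilors
Same letters? deilors == deilors
Anagram = Yes


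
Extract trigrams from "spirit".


Word: "spirit" (length 6)
Number of trigrams = 6 - 3 + 1 = 4
  Position 0: "spi"
  Position 1: "pir"
  Position 2: "iri"
  Position 3: "rit"
Trigrams = "spi", "pir", "iri", "rit"


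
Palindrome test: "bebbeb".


Word: "bebbeb"
Reversed: "bebbeb"
Forward == Backward? bebbeb == bebbeb
Palindrome = Yes


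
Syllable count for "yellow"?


Word: "yellow"
Syllable breakdown: yel | low
Counting: 2 parts
= 2 syllables


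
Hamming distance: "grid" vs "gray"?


Comparing character by character (same length = 4):
  Pos 0: 'g' vs 'g' =
  Pos 1: 'r' vs 'r' =
  Pos 2: 'i' vs 'a' !=
  Pos 3: 'd' vs 'y' !=
Hamming distance = 2


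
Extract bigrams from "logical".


Word: "logical" (length 7)
Number of bigrams = 7 - 2 + 1 = 6
  Position 0: "lo"
  Position 1: "og"
  Position 2: "gi"
  Position 3: "ic"
  Position 4: "ca"
  Position 5: "al"
Bigrams = "lo", "og", "gi", "ic", "ca", "al"


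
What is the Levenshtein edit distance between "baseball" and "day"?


Word 1: "baseball" (length 8)
Word 2: "day" (length 3)
One optimal edit sequence (insert/delete/substitute each cost 1):
  1. delete 'b'  (+1)
  2. delete 'a'  (+1)
  3. delete 's'  (+1)
  4. delete 'e'  (+1)
  5. substitute 'b' -> 'd'  (+1)
  6. keep 'a'
  7. delete 'l'  (+1)
  8. substitute 'l' -> 'y'  (+1)
Total edit operations: 7
Edit distance = 7


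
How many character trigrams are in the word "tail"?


Word: "tail" (length 4)
Number of 3-grams = length - 3 + 1 = 4 - 3 + 1
= 2


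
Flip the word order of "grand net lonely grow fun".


Original: "grand net lonely grow fun"
Words (1..n): grand | net | lonely | grow | fun
Reversed (n..1): fun | grow | lonely | net | grand
Result = "fun grow lonely net grand"


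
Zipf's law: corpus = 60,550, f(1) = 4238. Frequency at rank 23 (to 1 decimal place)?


Zipf's law: f(r) = f(1) / r
f(1) = 4238
f(23) = 4238 / 23
= 184.3 occurrences


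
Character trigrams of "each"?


Word: "each" (length 4)
Number of trigrams = 4 - 3 + 1 = 2
  Position 0: "eac"
  Position 1: "ach"
Trigrams = "eac", "ach"


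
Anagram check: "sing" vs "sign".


Word 1: "sing" → sorted: gins
Word 2: "sign" → sorted: gins
Same letters? gins == gins
Anagram = Yes


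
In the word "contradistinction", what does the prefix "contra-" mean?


Prefix: contra-
Example: contradistinction = contra- + distinction
Meaning = against


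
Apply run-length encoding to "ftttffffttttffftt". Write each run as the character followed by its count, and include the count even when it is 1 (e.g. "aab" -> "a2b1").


String: "ftttffffttttffftt"
Scanning for consecutive runs:
  'f' x 1
  't' x 3
  'f' x 4
  't' x 4
  'f' x 3
  't' x 2
RLE = "f1t3f4t4f3t2"


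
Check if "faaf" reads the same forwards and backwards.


Word: "faaf"
Reversed: "faaf"
Forward == Backward? faaf == faaf
Palindrome = Yes


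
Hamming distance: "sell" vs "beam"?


Comparing character by character (same length = 4):
  Pos 0: 's' vs 'b' !=
  Pos 1: 'e' vs 'e' =
  Pos 2: 'l' vs 'a' !=
  Pos 3: 'l' vs 'm' !=
Hamming distance = 3


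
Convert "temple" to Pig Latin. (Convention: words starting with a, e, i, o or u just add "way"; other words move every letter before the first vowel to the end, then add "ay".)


Word: "temple"
Starts with consonant(s) → move to end, add 'ay'
Consonant cluster: "t"
Pig Latin = "empletay"


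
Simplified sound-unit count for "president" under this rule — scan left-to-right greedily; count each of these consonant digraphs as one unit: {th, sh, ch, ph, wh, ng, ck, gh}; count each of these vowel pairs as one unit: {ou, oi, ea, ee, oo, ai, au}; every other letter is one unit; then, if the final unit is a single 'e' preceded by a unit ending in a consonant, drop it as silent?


Word: "president" (9 letters)
Left-to-right scan:
  1. 'p' (letter)
  2. 'r' (letter)
  3. 'e' (letter)
  4. 's' (letter)
  5. 'i' (letter)
  6. 'd' (letter)
  7. 'e' (letter)
  8. 'n' (letter)
  9. 't' (letter)
Units from scan: 9
Sound units = 9 units


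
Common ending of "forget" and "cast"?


Word 1: "forget"
Word 2: "cast"
Comparing from end:
  Pos -1: 't' == 't'
  Pos -2: 'e' != 's' (stop)
LCS = "t" (length 1)


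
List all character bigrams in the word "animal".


Word: "animal" (length 6)
Number of bigrams = 6 - 2 + 1 = 5
  Position 0: "an"
  Position 1: "ni"
  Position 2: "im"
  Position 3: "ma"
  Position 4: "al"
Bigrams = "an", "ni", "im", "ma", "al"


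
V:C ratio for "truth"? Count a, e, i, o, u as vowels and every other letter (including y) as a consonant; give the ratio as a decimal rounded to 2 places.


Word: "truth"
Vowels (a,e,i,o,u): 1
Consonants: 4
Ratio = 1/4
= 0.25


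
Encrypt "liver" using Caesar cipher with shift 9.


Word: "liver"
Shift: 9
Each letter → (letter + shift) mod 26:
  'l' (11) + 9 = 20 → 'u'
  'i' (8) + 9 = 17 → 'r'
  'v' (21) + 9 = 4 → 'e'
  'e' (4) + 9 = 13 → 'n'
  'r' (17) + 9 = 0 → 'a'
Result = "urena"


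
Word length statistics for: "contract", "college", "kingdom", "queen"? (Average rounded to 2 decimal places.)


Lengths: "contract"=8, "college"=7, "kingdom"=7, "queen"=5
Sum = 27, Count = 4
Average = 27/4 = 6.75
= avg=6.75, min=5, max=8


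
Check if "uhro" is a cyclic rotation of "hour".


Word: "hour", Candidate: "uhro"
Method: check if candidate is substring of word+word
"hourhour" contains "uhro"? No
Is rotation = No


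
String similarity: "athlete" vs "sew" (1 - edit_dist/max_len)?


Word 1: "athlete" (length 7)
Word 2: "sew" (length 3)
One optimal edit sequence:
  1. delete 'a'  (+1)
  2. delete 't'  (+1)
  3. delete 'h'  (+1)
  4. substitute 'l' -> 's'  (+1)
  5. keep 'e'
  6. delete 't'  (+1)
  7. substitute 'e' -> 'w'  (+1)
Edit distance = 6
Max length = max(7, 3) = 7
Similarity = 1 - 6/7
= 0.1429


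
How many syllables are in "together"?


Word: "together"
Syllable breakdown: to · geth · er
Counting: 3 parts
= 3 syllables


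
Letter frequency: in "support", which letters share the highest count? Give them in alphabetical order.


Word: "support"
Letter counts:
  'o': 1
  'p': 2
  'r': 1
  's': 1
  't': 1
  'u': 1
Maximum count = 2
Most frequent = 'p' (2 times each)


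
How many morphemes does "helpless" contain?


Word: "helpless"
Morphemes: help / -less
Each morpheme carries meaning
= 2 morphemes


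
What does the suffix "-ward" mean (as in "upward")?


Suffix: -ward
Example: upward = up + -ward
Meaning = in the direction of


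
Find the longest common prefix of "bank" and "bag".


Word 1: "bank"
Word 2: "bag"
Comparing from start:
  Pos 0: 'b' == 'b'
  Pos 1: 'a' == 'a'
  Pos 2: 'n' != 'g' (stop)
LCP = "ba" (length 2)


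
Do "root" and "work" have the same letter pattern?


Pattern of "root": [0, 1, 1, 2]
Pattern of "work": [0, 1, 2, 3]
Patterns do not match
Same pattern = No


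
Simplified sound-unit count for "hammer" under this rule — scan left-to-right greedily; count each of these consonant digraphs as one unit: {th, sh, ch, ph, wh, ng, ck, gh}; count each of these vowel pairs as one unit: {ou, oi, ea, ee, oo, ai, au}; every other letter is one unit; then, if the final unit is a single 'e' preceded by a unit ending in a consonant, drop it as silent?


Word: "hammer" (6 letters)
Left-to-right scan:
  (1) 'h' (letter)
  (2) 'a' (letter)
  (3) 'm' (letter)
  (4) 'm' (letter)
  (5) 'e' (letter)
  (6) 'r' (letter)
Units from scan: 6
Sound units = 6 units


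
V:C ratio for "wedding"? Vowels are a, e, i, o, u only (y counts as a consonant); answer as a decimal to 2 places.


Word: "wedding"
Vowels (a,e,i,o,u): 2
Consonants: 5
Ratio = 2/5
= 0.40


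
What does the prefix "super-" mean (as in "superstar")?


Prefix: super-
Example: superstar = super- + star
Meaning = above / beyond


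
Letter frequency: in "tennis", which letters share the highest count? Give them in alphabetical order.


Word: "tennis"
Letter counts:
  'e': 1
  'i': 1
  'n': 2
  's': 1
  't': 1
Maximum count = 2
Most frequent = 'n' (2 times each)


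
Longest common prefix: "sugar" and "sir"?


Word 1: "sugar"
Word 2: "sir"
Comparing from start:
  Pos 0: 's' == 's'
  Pos 1: 'u' != 'i' (stop)
LCP = "s" (length 1)


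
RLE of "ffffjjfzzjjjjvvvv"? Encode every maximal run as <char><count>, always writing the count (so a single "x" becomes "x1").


String: "ffffjjfzzjjjjvvvv"
Scanning for consecutive runs:
  'f' x 4
  'j' x 2
  'f' x 1
  'z' x 2
  'j' x 4
  'v' x 4
RLE = "f4j2f1z2j4v4"


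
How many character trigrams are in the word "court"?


Word: "court" (length 5)
Number of 3-grams = length - 3 + 1 = 5 - 3 + 1
= 3


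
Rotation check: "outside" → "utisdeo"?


Word: "outside", Candidate: "utisdeo"
Method: check if candidate is substring of word+word
"outsideoutside" contains "utisdeo"? No
Is rotation = No


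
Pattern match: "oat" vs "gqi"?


Pattern of "oat": [0, 1, 2]
Pattern of "gqi": [0, 1, 2]
Patterns match
Same pattern = Yes


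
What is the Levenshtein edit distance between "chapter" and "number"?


Word 1: "chapter" (length 7)
Word 2: "number" (length 6)
One optimal edit sequence (insert/delete/substitute each cost 1):
  1. delete 'c'  (+1)
  2. substitute 'h' -> 'n'  (+1)
  3. substitute 'a' -> 'u'  (+1)
  4. substitute 'p' -> 'm'  (+1)
  5. substitute 't' -> 'b'  (+1)
  6. keep 'e'
  7. keep 'r'
Total edit operations: 5
Edit distance = 5


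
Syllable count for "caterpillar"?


Word: "caterpillar"
Syllable breakdown: cat-er-pil-lar
Counting: 4 parts
= 4 syllables


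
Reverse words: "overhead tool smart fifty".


Original: "overhead tool smart fifty"
Words (1..n): overhead | tool | smart | fifty
Reversed (n..1): fifty | smart | tool | overhead
Result = "fifty smart tool overhead"


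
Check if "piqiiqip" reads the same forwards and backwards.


Word: "piqiiqip"
Reversed: "piqiiqip"
Forward == Backward? piqiiqip == piqiiqip
Palindrome = Yes


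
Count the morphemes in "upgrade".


Word: "upgrade"
Morphemes: up- + grade
Each morpheme carries meaning
= 2 morphemes


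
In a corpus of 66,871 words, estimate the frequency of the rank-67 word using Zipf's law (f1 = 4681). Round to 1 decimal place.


Zipf's law: f(r) = f(1) / r
f(1) = 4681
f(67) = 4681 / 67
= 69.9 occurrences


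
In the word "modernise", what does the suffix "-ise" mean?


Suffix: -ise
As in: modernise -> modern + -ise
Meaning = to make


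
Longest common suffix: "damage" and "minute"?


Word 1: "damage"
Word 2: "minute"
Comparing from end:
  Pos -1: 'e' == 'e'
  Pos -2: 'g' != 't' (stop)
LCS = "e" (length 1)


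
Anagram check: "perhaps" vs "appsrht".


Word 1: "perhaps" → sorted: aehpprs
Word 2: "appsrht" → sorted: ahpprst
Same letters? aehpprs != ahpprst
Anagram = No


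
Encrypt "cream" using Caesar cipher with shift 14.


Word: "cream"
Shift: 14
Each letter → (letter + shift) mod 26:
  'c' (2) + 14 = 16 → 'q'
  'r' (17) + 14 = 5 → 'f'
  'e' (4) + 14 = 18 → 's'
  'a' (0) + 14 = 14 → 'o'
  'm' (12) + 14 = 0 → 'a'
Result = "qfsoa"


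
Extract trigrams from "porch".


Word: "porch" (length 5)
Number of trigrams = 5 - 3 + 1 = 3
  Position 0: "por"
  Position 1: "orc"
  Position 2: "rch"
Trigrams = "por", "orc", "rch"


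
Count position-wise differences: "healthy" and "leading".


Comparing character by character (same length = 7):
  Pos 0: 'h' vs 'l' !=
  Pos 1: 'e' vs 'e' =
  Pos 2: 'a' vs 'a' =
  Pos 3: 'l' vs 'd' !=
  Pos 4: 't' vs 'i' !=
  Pos 5: 'h' vs 'n' !=
  Pos 6: 'y' vs 'g' !=
Hamming distance = 5


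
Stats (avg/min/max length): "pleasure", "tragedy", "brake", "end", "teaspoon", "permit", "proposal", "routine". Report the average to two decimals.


Lengths: "pleasure"=8, "tragedy"=7, "brake"=5, "end"=3, "teaspoon"=8, "permit"=6, "proposal"=8, "routine"=7
Sum = 52, Count = 8
Average = 52/8 = 6.50
= avg=6.50, min=3, max=8


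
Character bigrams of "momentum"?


Word: "momentum" (length 8)
Number of bigrams = 8 - 2 + 1 = 7
  Position 0: "mo"
  Position 1: "om"
  Position 2: "me"
  Position 3: "en"
  Position 4: "nt"
  Position 5: "tu"
  Position 6: "um"
Bigrams = "mo", "om", "me", "en", "nt", "tu", "um"


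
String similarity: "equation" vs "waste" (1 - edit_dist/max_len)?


Word 1: "equation" (length 8)
Word 2: "waste" (length 5)
One optimal edit sequence:
  1. delete 'e'  (+1)
  2. delete 'q'  (+1)
  3. substitute 'u' -> 'w'  (+1)
  4. keep 'a'
  5. delete 't'  (+1)
  6. substitute 'i' -> 's'  (+1)
  7. substitute 'o' -> 't'  (+1)
  8. substitute 'n' -> 'e'  (+1)
Edit distance = 7
Max length = max(8, 5) = 8
Similarity = 1 - 7/8
= 0.1250


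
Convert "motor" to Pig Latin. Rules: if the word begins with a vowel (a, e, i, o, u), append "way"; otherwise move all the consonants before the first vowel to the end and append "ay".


Word: "motor"
Starts with consonant(s) → move to end, add 'ay'
Consonant cluster: "m"
Pig Latin = "otormay"


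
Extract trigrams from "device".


Word: "device" (length 6)
Number of trigrams = 6 - 3 + 1 = 4
  Position 0: "dev"
  Position 1: "evi"
  Position 2: "vic"
  Position 3: "ice"
Trigrams = "dev", "evi", "vic", "ice"


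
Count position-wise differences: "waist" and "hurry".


Comparing character by character (same length = 5):
  Pos 0: 'w' vs 'h' !=
  Pos 1: 'a' vs 'u' !=
  Pos 2: 'i' vs 'r' !=
  Pos 3: 's' vs 'r' !=
  Pos 4: 't' vs 'y' !=
Hamming distance = 5


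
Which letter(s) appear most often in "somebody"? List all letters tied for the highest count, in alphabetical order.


Word: "somebody"
Letter counts:
  'b': 1
  'd': 1
  'e': 1
  'm': 1
  'o': 2
  's': 1
  'y': 1
Maximum count = 2
Most frequent = 'o' (2 times each)


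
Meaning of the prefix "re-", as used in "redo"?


Prefix: re-
Example: redo (re- + do)
Meaning = again


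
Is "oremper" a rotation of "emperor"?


Word: "emperor", Candidate: "oremper"
Method: check if candidate is substring of word+word
"emperoremperor" contains "oremper"? Yes
Is rotation = Yes


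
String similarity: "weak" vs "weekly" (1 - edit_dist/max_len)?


Word 1: "weak" (length 4)
Word 2: "weekly" (length 6)
One optimal edit sequence:
  1. keep 'w'
  2. keep 'e'
  3. substitute 'a' -> 'e'  (+1)
  4. keep 'k'
  5. insert 'l'  (+1)
  6. insert 'y'  (+1)
Edit distance = 3
Max length = max(4, 6) = 6
Similarity = 1 - 3/6
= 0.5000


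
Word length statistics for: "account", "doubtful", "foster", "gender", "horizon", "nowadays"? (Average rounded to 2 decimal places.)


Lengths: "account"=7, "doubtful"=8, "foster"=6, "gender"=6, "horizon"=7, "nowadays"=8
Sum = 42, Count = 6
Average = 42/6 = 7.00
= avg=7.00, min=6, max=8


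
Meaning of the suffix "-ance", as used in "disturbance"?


Suffix: -ance
Example: disturbance = disturb + -ance
Meaning = state of


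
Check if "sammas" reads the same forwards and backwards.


Word: "sammas"
Reversed: "sammas"
Forward == Backward? sammas == sammas
Palindrome = Yes


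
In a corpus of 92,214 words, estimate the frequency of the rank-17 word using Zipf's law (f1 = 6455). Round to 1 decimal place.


Zipf's law: f(r) = f(1) / r
f(1) = 6455
f(17) = 6455 / 17
= 379.7 occurrences


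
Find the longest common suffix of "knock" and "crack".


Word 1: "knock"
Word 2: "crack"
Comparing from end:
  Pos -1: 'k' == 'k'
  Pos -2: 'c' == 'c'
  Pos -3: 'o' != 'a' (stop)
LCS = "ck" (length 2)


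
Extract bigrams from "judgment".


Word: "judgment" (length 8)
Number of bigrams = 8 - 2 + 1 = 7
  Position 0: "ju"
  Position 1: "ud"
  Position 2: "dg"
  Position 3: "gm"
  Position 4: "me"
  Position 5: "en"
  Position 6: "nt"
Bigrams = "ju", "ud", "dg", "gm", "me", "en", "nt"


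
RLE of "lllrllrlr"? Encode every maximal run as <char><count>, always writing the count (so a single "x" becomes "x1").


String: "lllrllrlr"
Scanning for consecutive runs:
  'l' x 3
  'r' x 1
  'l' x 2
  'r' x 1
  'l' x 1
  'r' x 1
RLE = "l3r1l2r1l1r1"


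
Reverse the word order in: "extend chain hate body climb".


Original: "extend chain hate body climb"
Words (1..n): extend | chain | hate | body | climb
Reversed (n..1): climb | body | hate | chain | extend
Result = "climb body hate chain extend"


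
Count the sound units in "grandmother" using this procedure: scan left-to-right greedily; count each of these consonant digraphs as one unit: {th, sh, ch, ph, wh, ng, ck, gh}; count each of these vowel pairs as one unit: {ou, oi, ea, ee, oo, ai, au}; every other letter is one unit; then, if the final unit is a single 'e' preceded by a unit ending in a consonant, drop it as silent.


Word: "grandmother" (11 letters)
Left-to-right scan:
  (1) 'g' (letter)
  (2) 'r' (letter)
  (3) 'a' (letter)
  (4) 'n' (letter)
  (5) 'd' (letter)
  (6) 'm' (letter)
  (7) 'o' (letter)
  (8) 'th' (digraph)
  (9) 'e' (letter)
  (10) 'r' (letter)
Units from scan: 10
Sound units = 10 units


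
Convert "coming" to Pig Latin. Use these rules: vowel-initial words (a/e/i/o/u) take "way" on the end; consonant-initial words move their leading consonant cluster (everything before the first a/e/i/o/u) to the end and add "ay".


Word: "coming"
Starts with consonant(s) → move to end, add 'ay'
Consonant cluster: "c"
Pig Latin = "omingcay"


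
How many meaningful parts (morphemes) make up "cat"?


Word: "cat"
Morphemes: cat
Each morpheme carries meaning
= 1 morpheme


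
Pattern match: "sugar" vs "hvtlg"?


Pattern of "sugar": [0, 1, 2, 3, 4]
Pattern of "hvtlg": [0, 1, 2, 3, 4]
Patterns match
Same pattern = Yes


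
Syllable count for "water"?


Word: "water"
Syllable breakdown: wa-ter
Counting: 2 parts
= 2 syllables


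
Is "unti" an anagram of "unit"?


Word 1: "unit" → sorted: intu
Word 2: "unti" → sorted: intu
Same letters? intu == intu
Anagram = Yes


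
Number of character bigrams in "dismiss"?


Word: "dismiss" (length 7)
Number of 2-grams = length - 2 + 1 = 7 - 2 + 1
= 6


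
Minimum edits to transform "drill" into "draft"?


Word 1: "drill" (length 5)
Word 2: "draft" (length 5)
One optimal edit sequence (insert/delete/substitute each cost 1):
  1. keep 'd'
  2. keep 'r'
  3. substitute 'i' -> 'a'  (+1)
  4. substitute 'l' -> 'f'  (+1)
  5. substitute 'l' -> 't'  (+1)
Total edit operations: 3
Edit distance = 3


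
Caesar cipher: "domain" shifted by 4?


Word: "domain"
Shift: 4
Each letter → (letter + shift) mod 26:
  'd' (3) + 4 = 7 → 'h'
  'o' (14) + 4 = 18 → 's'
  'm' (12) + 4 = 16 → 'q'
  'a' (0) + 4 = 4 → 'e'
  'i' (8) + 4 = 12 → 'm'
  'n' (13) + 4 = 17 → 'r'
Result = "hsqemr"


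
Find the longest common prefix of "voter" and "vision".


Word 1: "voter"
Word 2: "vision"
Comparing from start:
  Pos 0: 'v' == 'v'
  Pos 1: 'o' != 'i' (stop)
LCP = "v" (length 1)


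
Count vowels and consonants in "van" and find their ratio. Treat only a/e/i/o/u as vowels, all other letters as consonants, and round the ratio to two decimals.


Word: "van"
Vowels (a,e,i,o,u): 1
Consonants: 2
Ratio = 1/2
= 0.50


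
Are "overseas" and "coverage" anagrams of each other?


Word 1: "overseas" → sorted: aeeorssv
Word 2: "coverage" → sorted: aceegorv
Same letters? aeeorssv != aceegorv
Anagram = No


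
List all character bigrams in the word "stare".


Word: "stare" (length 5)
Number of bigrams = 5 - 2 + 1 = 4
  Position 0: "st"
  Position 1: "ta"
  Position 2: "ar"
  Position 3: "re"
Bigrams = "st", "ta", "ar", "re"


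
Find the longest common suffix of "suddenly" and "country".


Word 1: "suddenly"
Word 2: "country"
Comparing from end:
  Pos -1: 'y' == 'y'
  Pos -2: 'l' != 'r' (stop)
LCS = "y" (length 1)


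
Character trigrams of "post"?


Word: "post" (length 4)
Number of trigrams = 4 - 3 + 1 = 2
  Position 0: "pos"
  Position 1: "ost"
Trigrams = "pos", "ost"


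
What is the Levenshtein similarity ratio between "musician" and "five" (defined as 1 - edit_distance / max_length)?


Word 1: "musician" (length 8)
Word 2: "five" (length 4)
One optimal edit sequence:
  1. delete 'm'  (+1)
  2. delete 'u'  (+1)
  3. delete 's'  (+1)
  4. delete 'i'  (+1)
  5. substitute 'c' -> 'f'  (+1)
  6. keep 'i'
  7. substitute 'a' -> 'v'  (+1)
  8. substitute 'n' -> 'e'  (+1)
Edit distance = 7
Max length = max(8, 4) = 8
Similarity = 1 - 7/8
= 0.1250


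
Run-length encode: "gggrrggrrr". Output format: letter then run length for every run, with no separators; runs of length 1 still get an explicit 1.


String: "gggrrggrrr"
Scanning for consecutive runs:
  'g' x 3
  'r' x 2
  'g' x 2
  'r' x 3
RLE = "g3r2g2r3"


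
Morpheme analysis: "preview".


Word: "preview"
Morphemes: pre- | view
Each morpheme carries meaning
= 2 morphemes


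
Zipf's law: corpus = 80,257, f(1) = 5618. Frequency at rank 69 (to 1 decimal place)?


Zipf's law: f(r) = f(1) / r
f(1) = 5618
f(69) = 5618 / 69
= 81.4 occurrences


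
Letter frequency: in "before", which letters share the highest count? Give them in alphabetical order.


Word: "before"
Letter counts:
  'b': 1
  'e': 2
  'f': 1
  'o': 1
  'r': 1
Maximum count = 2
Most frequent = 'e' (2 times each)


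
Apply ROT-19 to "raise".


Word: "raise"
Shift: 19
Each letter → (letter + shift) mod 26:
  'r' (17) + 19 = 10 → 'k'
  'a' (0) + 19 = 19 → 't'
  'i' (8) + 19 = 1 → 'b'
  's' (18) + 19 = 11 → 'l'
  'e' (4) + 19 = 23 → 'x'
Result = "ktblx"


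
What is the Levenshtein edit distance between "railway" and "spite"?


Word 1: "railway" (length 7)
Word 2: "spite" (length 5)
One optimal edit sequence (insert/delete/substitute each cost 1):
  1. substitute 'r' -> 's'  (+1)
  2. substitute 'a' -> 'p'  (+1)
  3. keep 'i'
  4. delete 'l'  (+1)
  5. delete 'w'  (+1)
  6. substitute 'a' -> 't'  (+1)
  7. substitute 'y' -> 'e'  (+1)
Total edit operations: 6
Edit distance = 6


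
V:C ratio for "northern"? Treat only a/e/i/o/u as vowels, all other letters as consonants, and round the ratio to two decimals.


Word: "northern"
Vowels (a,e,i,o,u): 2
Consonants: 6
Ratio = 2/6
= 0.33


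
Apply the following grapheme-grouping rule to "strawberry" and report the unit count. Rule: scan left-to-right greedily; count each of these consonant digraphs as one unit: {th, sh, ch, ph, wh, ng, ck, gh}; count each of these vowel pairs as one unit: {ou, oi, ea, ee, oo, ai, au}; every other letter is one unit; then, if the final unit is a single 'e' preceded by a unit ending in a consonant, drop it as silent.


Word: "strawberry" (10 letters)
Left-to-right scan:
  (1) 's' (letter)
  (2) 't' (letter)
  (3) 'r' (letter)
  (4) 'a' (letter)
  (5) 'w' (letter)
  (6) 'b' (letter)
  (7) 'e' (letter)
  (8) 'r' (letter)
  (9) 'r' (letter)
  (10) 'y' (letter)
Units from scan: 10
Sound units = 10 units


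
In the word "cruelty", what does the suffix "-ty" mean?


Suffix: -ty
Example: cruelty = cruel + -ty
Meaning = quality of


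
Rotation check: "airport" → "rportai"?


Word: "airport", Candidate: "rportai"
Method: check if candidate is substring of word+word
"airportairport" contains "rportai"? Yes
Is rotation = Yes


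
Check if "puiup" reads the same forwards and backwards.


Word: "puiup"
Reversed: "puiup"
Forward == Backward? puiup == puiup
Palindrome = Yes


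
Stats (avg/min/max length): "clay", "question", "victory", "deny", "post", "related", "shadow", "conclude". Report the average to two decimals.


Lengths: "clay"=4, "question"=8, "victory"=7, "deny"=4, "post"=4, "related"=7, "shadow"=6, "conclude"=8
Sum = 48, Count = 8
Average = 48/8 = 6.00
= avg=6.00, min=4, max=8


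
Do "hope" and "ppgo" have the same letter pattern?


Pattern of "hope": [0, 1, 2, 3]
Pattern of "ppgo": [0, 0, 1, 2]
Patterns do not match
Same pattern = No


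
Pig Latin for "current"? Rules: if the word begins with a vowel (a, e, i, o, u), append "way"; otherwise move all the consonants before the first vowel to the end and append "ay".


Word: "current"
Starts with consonant(s) → move to end, add 'ay'
Consonant cluster: "c"
Pig Latin = "urrentcay"


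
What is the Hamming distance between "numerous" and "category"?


Comparing character by character (same length = 8):
  Pos 0: 'n' vs 'c' !=
  Pos 1: 'u' vs 'a' !=
  Pos 2: 'm' vs 't' !=
  Pos 3: 'e' vs 'e' =
  Pos 4: 'r' vs 'g' !=
  Pos 5: 'o' vs 'o' =
  Pos 6: 'u' vs 'r' !=
  Pos 7: 's' vs 'y' !=
Hamming distance = 6


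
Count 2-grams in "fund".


Word: "fund" (length 4)
Number of 2-grams = length - 2 + 1 = 4 - 2 + 1
= 3


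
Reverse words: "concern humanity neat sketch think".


Original: "concern humanity neat sketch think"
Words (1..n): concern | humanity | neat | sketch | think
Reversed (n..1): think | sketch | neat | humanity | concern
Result = "think sketch neat humanity concern"


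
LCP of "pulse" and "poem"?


Word 1: "pulse"
Word 2: "poem"
Comparing from start:
  Pos 0: 'p' == 'p'
  Pos 1: 'u' != 'o' (stop)
LCP = "p" (length 1)
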